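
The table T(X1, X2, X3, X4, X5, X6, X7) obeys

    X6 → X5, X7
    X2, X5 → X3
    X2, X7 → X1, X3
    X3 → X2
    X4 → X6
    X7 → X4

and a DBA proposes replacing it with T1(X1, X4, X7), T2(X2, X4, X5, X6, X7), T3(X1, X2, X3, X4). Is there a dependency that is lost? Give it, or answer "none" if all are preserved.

Check X2, X5 → X3: no single fragment contains all of {X2, X3, X5}, and the restricted closure of {X2, X5} across the fragments never reaches {X3}.
X6 → X5, X7 is preserved.
X2, X7 → X1, X3 is preserved.
X3 → X2 is preserved.
X4 → X6 is preserved.
X7 → X4 is preserved.

X2, X5 → X3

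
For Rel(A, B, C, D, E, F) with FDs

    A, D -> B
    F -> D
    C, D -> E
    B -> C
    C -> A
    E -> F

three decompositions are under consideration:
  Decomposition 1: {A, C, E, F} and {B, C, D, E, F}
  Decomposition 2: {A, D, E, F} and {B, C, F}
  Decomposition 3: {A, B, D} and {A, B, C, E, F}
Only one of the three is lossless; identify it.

Decomposition 1: common = {C, E, F}, closure = {A, B, C, D, E, F} → lossless.
Decomposition 2: common = {F}, closure = {D, F} → lossy.
Decomposition 3: common = {A, B}, closure = {A, B, C} → lossy.

Decomposition 1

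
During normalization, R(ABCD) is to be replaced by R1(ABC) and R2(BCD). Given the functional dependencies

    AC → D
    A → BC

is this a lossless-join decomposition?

No

Common attributes: R1 ∩ R2 = {BC}.
No dependency enlarges {BC}, so (BC)⁺ = {BC}.
The closure contains neither all of R1 = {ABC} nor all of R2 = {BCD}, so the common attributes are not a superkey of either fragment. The join is lossy.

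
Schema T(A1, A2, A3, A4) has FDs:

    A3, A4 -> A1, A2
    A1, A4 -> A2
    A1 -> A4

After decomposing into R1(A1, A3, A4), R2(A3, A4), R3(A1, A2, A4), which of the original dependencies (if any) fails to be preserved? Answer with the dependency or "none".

A3, A4 → A1, A2: restricted closure across fragments reaches A1, A2.
A1, A4 → A2 lies within R3.
A1 → A4 lies within R1.
Every dependency is enforceable on the fragments, so the decomposition is dependency-preserving.

none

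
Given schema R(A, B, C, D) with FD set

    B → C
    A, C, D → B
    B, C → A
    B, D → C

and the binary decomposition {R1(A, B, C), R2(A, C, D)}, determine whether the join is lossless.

No

Common attributes: R1 ∩ R2 = {A, C}.
No dependency enlarges {A, C}, so (A, C)⁺ = {A, C}.
The closure contains neither all of R1 = {A, B, C} nor all of R2 = {A, C, D}, so the common attributes are not a superkey of either fragment. The join is lossy.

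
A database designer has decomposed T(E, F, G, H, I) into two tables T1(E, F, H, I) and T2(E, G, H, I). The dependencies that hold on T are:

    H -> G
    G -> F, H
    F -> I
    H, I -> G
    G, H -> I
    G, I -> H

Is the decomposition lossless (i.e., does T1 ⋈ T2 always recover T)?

Common attributes: T1 ∩ T2 = {E, H, I}.
Closure of {E, H, I}: H → G applies, adding G; G → F, H applies, adding F. So (E, H, I)⁺ = {E, F, G, H, I}.
This closure contains every attribute of T1, so T1 ∩ T2 → T1. The join is lossless.

Yes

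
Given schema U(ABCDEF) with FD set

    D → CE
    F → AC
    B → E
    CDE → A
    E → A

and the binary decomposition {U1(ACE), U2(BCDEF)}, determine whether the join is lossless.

Common attributes: U1 ∩ U2 = {CE}.
Closure of {CE}: E → A applies, adding A. So (CE)⁺ = {ACE}.
This closure contains every attribute of U1, so U1 ∩ U2 → U1. The join is lossless.

Yes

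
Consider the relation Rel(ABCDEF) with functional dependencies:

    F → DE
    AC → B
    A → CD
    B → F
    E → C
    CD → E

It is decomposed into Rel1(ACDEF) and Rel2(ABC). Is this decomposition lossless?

Yes

Common attributes: Rel1 ∩ Rel2 = {AC}.
Closure of {AC}: AC → B applies, adding B; A → CD applies, adding D; B → F applies, adding F; CD → E applies, adding E. So (AC)⁺ = {ABCDEF}.
This closure contains every attribute of Rel1, so Rel1 ∩ Rel2 → Rel1. The join is lossless.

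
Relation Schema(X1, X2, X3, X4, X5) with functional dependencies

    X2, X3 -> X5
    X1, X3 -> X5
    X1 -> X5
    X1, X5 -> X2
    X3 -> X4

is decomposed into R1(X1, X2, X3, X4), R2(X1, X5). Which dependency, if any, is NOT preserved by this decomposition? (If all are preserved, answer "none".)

X2, X3 -> X5

Check X2, X3 → X5: no single fragment contains all of {X2, X3, X5}, and the restricted closure of {X2, X3} across the fragments never reaches {X5}.
X1, X3 → X5 is preserved.
X1 → X5 is preserved.
X1, X5 → X2 is preserved.
X3 → X4 is preserved.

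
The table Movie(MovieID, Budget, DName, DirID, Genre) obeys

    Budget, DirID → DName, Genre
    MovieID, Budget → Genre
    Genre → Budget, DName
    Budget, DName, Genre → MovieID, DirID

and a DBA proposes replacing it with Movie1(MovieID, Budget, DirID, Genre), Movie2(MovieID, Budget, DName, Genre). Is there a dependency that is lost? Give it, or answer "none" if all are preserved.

none

Budget, DirID → DName, Genre: restricted closure across fragments reaches DName, Genre.
MovieID, Budget → Genre lies within Movie1.
Genre → Budget, DName lies within Movie2.
Budget, DName, Genre → MovieID, DirID: restricted closure across fragments reaches MovieID, DirID.
Every dependency is enforceable on the fragments, so the decomposition is dependency-preserving.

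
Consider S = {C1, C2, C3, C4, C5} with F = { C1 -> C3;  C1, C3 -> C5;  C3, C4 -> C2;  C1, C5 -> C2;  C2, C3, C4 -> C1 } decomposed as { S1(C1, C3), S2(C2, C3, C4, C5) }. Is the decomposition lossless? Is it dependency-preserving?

lossy and not dependency-preserving

Lossless test: (C3)⁺ = {C3}, which is a superkey of neither fragment — lossy.
Dependency preservation: the restricted closure of {C1, C3} across the fragments never reaches {C5}, so C1, C3 → C5 cannot be enforced without a join — not preserved.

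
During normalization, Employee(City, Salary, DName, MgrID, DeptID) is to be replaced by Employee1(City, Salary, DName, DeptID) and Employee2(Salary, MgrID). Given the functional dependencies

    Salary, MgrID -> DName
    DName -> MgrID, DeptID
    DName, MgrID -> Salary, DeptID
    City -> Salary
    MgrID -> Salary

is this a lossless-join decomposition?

No

Common attributes: Employee1 ∩ Employee2 = {Salary}.
No dependency enlarges {Salary}, so (Salary)⁺ = {Salary}.
The closure contains neither all of Employee1 = {City, Salary, DName, DeptID} nor all of Employee2 = {Salary, MgrID}, so the common attributes are not a superkey of either fragment. The join is lossy.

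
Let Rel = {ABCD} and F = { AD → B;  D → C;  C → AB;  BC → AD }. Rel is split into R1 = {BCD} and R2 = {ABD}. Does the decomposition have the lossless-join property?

Yes

Common attributes: R1 ∩ R2 = {BD}.
Closure of {BD}: D → C applies, adding C; C → AB applies, adding A. So (BD)⁺ = {ABCD}.
This closure contains every attribute of R1, so R1 ∩ R2 → R1. The join is lossless.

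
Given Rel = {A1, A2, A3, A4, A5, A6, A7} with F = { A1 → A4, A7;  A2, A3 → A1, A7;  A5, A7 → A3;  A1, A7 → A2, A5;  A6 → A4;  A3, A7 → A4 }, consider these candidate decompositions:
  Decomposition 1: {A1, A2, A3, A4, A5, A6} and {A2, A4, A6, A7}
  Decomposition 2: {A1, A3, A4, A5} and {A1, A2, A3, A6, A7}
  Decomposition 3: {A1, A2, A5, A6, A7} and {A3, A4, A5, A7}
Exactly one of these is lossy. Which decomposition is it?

Decomposition 1: common = {A2, A4, A6}, closure = {A2, A4, A6} → lossy.
Decomposition 2: common = {A1, A3}, closure = {A1, A2, A3, A4, A5, A7} → lossless.
Decomposition 3: common = {A5, A7}, closure = {A3, A4, A5, A7} → lossless.

Decomposition 1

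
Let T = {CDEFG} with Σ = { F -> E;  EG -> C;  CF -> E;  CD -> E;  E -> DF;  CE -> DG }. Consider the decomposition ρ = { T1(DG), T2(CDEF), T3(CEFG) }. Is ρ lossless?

Chase test. Columns are CDEFG; row i has aⱼ where attribute j ∈ Ti, else bᵢⱼ.
Initial tableau (one row per fragment):
  row 1: b11 a2 b13 b14 a5
  row 2: a1 a2 a3 a4 b25
  row 3: a1 b32 a3 a4 a5
Rows 2 and 3 agree on E; apply E→DF and equate their DF entries.
Rows 2 and 3 agree on CE; apply CE→DG and equate their DG entries.
Row 2 is now all distinguished symbols — the join is lossless.

Yes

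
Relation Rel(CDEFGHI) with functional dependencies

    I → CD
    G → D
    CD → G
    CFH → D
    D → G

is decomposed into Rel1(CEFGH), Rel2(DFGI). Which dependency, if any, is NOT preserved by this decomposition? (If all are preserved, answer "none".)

Check I → CD: no single fragment contains all of {CDI}, and the restricted closure of {I} across the fragments never reaches {CD}.
G → D is preserved.
CD → G is preserved.
CFH → D is preserved.
D → G is preserved.

I → CD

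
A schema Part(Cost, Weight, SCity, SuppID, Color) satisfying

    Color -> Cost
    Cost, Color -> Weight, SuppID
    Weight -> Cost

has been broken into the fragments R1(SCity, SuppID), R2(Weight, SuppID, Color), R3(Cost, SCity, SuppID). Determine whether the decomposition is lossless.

No

Chase test. Columns are Cost, Weight, SCity, SuppID, Color; row i has aⱼ where attribute j ∈ Ri, else bᵢⱼ.
Initial tableau (one row per fragment):
  row 1: b11 b12 a3 a4 b15
  row 2: b21 a2 b23 a4 a5
  row 3: a1 b32 a3 a4 b35
No row becomes fully distinguished — the join is lossy.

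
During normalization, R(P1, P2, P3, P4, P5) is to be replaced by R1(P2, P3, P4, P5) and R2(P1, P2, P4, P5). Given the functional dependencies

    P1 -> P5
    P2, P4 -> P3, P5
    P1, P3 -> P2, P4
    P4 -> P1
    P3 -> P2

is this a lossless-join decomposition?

Common attributes: R1 ∩ R2 = {P2, P4, P5}.
Closure of {P2, P4, P5}: P2, P4 → P3, P5 applies, adding P3; P4 → P1 applies, adding P1. So (P2, P4, P5)⁺ = {P1, P2, P3, P4, P5}.
This closure contains every attribute of R1, so R1 ∩ R2 → R1. The join is lossless.

Yes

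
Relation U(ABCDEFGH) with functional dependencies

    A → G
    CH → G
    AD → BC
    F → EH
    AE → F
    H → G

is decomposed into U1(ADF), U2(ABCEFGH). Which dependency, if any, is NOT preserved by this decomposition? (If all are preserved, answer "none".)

AD → BC

Check AD → BC: no single fragment contains all of {ABCD}, and the restricted closure of {AD} across the fragments never reaches {BC}.
A → G is preserved.
CH → G is preserved.
F → EH is preserved.
AE → F is preserved.
H → G is preserved.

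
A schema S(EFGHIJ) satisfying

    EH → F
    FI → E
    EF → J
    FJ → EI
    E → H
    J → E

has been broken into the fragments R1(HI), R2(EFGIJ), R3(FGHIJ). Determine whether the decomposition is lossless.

Chase test. Columns are EFGHIJ; row i has aⱼ where attribute j ∈ Ri, else bᵢⱼ.
Initial tableau (one row per fragment):
  row 1: b11 b12 b13 a4 a5 b16
  row 2: a1 a2 a3 b24 a5 a6
  row 3: b31 a2 a3 a4 a5 a6
Rows 2 and 3 agree on FI; apply FI→E and equate their E entries.
Rows 2 and 3 agree on E; apply E→H and equate their H entries.
Row 2 is now all distinguished symbols — the join is lossless.

Yes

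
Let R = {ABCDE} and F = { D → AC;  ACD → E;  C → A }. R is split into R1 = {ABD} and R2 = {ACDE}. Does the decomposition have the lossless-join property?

Common attributes: R1 ∩ R2 = {AD}.
Closure of {AD}: D → AC applies, adding C; ACD → E applies, adding E. So (AD)⁺ = {ACDE}.
This closure contains every attribute of R2, so R1 ∩ R2 → R2. The join is lossless.

Yes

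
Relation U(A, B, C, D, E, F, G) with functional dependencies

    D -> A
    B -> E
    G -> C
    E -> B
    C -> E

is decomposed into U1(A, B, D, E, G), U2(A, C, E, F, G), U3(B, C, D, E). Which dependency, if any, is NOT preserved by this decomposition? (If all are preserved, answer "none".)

D → A lies within U1.
B → E lies within U1.
G → C lies within U2.
E → B lies within U1.
C → E lies within U2.
Every dependency is enforceable on the fragments, so the decomposition is dependency-preserving.

none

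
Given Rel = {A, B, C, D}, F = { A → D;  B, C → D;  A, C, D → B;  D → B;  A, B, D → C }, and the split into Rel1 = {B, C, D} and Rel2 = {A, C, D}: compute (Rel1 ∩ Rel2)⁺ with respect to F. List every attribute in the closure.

B, C, D

Rel1 ∩ Rel2 = {C, D}.
D → B applies, adding B
Closure: {B, C, D}.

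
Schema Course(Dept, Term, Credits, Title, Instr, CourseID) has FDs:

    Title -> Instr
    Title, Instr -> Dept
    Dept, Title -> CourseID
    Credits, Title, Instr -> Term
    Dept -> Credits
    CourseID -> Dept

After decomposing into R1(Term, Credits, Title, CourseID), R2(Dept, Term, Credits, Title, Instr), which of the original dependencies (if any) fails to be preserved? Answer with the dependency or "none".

CourseID -> Dept

Check CourseID → Dept: no single fragment contains all of {Dept, CourseID}, and the restricted closure of {CourseID} across the fragments never reaches {Dept}.
Title → Instr is preserved.
Title, Instr → Dept is preserved.
Dept, Title → CourseID is preserved.
Credits, Title, Instr → Term is preserved.
Dept → Credits is preserved.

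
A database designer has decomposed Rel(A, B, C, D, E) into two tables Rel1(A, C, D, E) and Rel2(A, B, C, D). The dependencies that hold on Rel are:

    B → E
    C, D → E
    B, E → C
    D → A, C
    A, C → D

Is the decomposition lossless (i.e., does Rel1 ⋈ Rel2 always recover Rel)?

Yes

Common attributes: Rel1 ∩ Rel2 = {A, C, D}.
Closure of {A, C, D}: C, D → E applies, adding E. So (A, C, D)⁺ = {A, C, D, E}.
This closure contains every attribute of Rel1, so Rel1 ∩ Rel2 → Rel1. The join is lossless.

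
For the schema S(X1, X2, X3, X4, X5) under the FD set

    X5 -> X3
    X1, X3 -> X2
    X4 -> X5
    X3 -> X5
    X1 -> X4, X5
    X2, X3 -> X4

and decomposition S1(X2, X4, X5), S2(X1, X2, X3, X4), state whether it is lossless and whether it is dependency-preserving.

lossless but not dependency-preserving

Lossless test: (X2, X4)⁺ = {X2, X3, X4, X5}, which contains all of one fragment — lossless.
Dependency preservation: the restricted closure of {X5} across the fragments never reaches {X3}, so X5 → X3 cannot be enforced without a join — not preserved.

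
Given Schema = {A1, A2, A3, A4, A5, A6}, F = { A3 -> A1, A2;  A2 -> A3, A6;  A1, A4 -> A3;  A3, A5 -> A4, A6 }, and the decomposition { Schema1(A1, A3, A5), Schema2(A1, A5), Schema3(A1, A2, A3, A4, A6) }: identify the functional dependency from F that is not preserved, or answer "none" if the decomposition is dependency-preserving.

A3, A5 -> A4, A6

Check A3, A5 → A4, A6: no single fragment contains all of {A3, A4, A5, A6}, and the restricted closure of {A3, A5} across the fragments never reaches {A4, A6}.
A3 → A1, A2 is preserved.
A2 → A3, A6 is preserved.
A1, A4 → A3 is preserved.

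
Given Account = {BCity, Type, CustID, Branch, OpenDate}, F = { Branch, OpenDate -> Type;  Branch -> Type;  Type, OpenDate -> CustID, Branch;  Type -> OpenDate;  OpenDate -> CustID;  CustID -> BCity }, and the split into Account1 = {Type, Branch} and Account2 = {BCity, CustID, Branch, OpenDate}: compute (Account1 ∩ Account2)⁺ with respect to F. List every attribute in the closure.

Account1 ∩ Account2 = {Branch}.
Branch → Type applies, adding Type
Type → OpenDate applies, adding OpenDate
OpenDate → CustID applies, adding CustID
CustID → BCity applies, adding BCity
Closure: {BCity, Type, CustID, Branch, OpenDate}.

BCity, Type, CustID, Branch, OpenDate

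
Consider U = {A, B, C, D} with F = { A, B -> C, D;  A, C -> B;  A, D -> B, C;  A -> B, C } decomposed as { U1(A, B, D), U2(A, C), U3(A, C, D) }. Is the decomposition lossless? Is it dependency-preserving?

Lossless test (chase): Rows 2 and 3 agree on A, C; apply A, C→B and equate their B entries. Rows 1 and 3 agree on A, D; apply A, D→B, C and equate their B, C entries. Rows 1 and 2 agree on A, B; apply A, B→C, D and equate their C, D entries. Row 1 is now all distinguished symbols — the join is lossless.
Dependency preservation: A, B → C, D; A, C → B; A, D → B, C; A → B, C are not contained in any single fragment, but the restricted closure of each left-hand side across the fragments still reaches the right-hand side; the remaining FDs each lie inside some fragment. All dependencies are preserved.

lossless and dependency-preserving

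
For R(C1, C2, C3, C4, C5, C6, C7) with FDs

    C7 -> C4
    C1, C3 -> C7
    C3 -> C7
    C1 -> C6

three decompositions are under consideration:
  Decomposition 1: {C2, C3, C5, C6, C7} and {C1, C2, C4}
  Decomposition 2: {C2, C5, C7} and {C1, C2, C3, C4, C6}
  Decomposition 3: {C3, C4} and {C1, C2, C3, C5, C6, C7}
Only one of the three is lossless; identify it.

Decomposition 3

Decomposition 1: common = {C2}, closure = {C2} → lossy.
Decomposition 2: common = {C2}, closure = {C2} → lossy.
Decomposition 3: common = {C3}, closure = {C3, C4, C7} → lossless.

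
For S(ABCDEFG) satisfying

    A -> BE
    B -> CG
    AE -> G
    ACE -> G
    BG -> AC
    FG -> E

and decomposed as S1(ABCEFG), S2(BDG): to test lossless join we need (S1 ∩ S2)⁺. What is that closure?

S1 ∩ S2 = {BG}.
B → CG applies, adding C
BG → AC applies, adding A
A → BE applies, adding E
Closure: {ABCEG}.

ABCEG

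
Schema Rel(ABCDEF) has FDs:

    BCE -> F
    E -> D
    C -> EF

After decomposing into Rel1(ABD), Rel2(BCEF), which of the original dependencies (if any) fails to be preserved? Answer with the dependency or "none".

Check E → D: no single fragment contains all of {DE}, and the restricted closure of {E} across the fragments never reaches {D}.
BCE → F is preserved.
C → EF is preserved.

E -> D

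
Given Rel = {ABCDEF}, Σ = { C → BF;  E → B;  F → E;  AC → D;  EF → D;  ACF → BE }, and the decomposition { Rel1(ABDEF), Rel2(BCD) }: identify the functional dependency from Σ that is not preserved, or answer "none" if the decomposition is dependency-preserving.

Check C → BF: no single fragment contains all of {BCF}, and the restricted closure of {C} across the fragments never reaches {BF}.
E → B is preserved.
F → E is preserved.
AC → D is preserved.
EF → D is preserved.
ACF → BE is preserved.

C → BF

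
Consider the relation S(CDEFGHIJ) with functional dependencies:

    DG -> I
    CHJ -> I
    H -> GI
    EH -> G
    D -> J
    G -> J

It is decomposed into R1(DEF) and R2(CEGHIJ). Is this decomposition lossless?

No

Common attributes: R1 ∩ R2 = {E}.
No dependency enlarges {E}, so (E)⁺ = {E}.
The closure contains neither all of R1 = {DEF} nor all of R2 = {CEGHIJ}, so the common attributes are not a superkey of either fragment. The join is lossy.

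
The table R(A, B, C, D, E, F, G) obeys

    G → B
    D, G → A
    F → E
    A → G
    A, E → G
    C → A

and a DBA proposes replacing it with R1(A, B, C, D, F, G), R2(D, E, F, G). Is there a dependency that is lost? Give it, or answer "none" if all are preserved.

none

G → B lies within R1.
D, G → A lies within R1.
F → E lies within R2.
A → G lies within R1.
A, E → G: restricted closure across fragments reaches G.
C → A lies within R1.
Every dependency is enforceable on the fragments, so the decomposition is dependency-preserving.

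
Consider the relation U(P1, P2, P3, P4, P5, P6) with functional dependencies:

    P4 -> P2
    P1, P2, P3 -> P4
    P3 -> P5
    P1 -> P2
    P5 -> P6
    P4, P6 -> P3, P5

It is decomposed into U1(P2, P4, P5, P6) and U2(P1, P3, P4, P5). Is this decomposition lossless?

Yes

Common attributes: U1 ∩ U2 = {P4, P5}.
Closure of {P4, P5}: P4 → P2 applies, adding P2; P5 → P6 applies, adding P6; P4, P6 → P3, P5 applies, adding P3. So (P4, P5)⁺ = {P2, P3, P4, P5, P6}.
This closure contains every attribute of U1, so U1 ∩ U2 → U1. The join is lossless.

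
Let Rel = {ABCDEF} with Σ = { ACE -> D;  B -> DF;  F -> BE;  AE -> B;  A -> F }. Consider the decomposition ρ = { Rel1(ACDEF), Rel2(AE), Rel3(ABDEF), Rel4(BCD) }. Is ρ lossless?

Yes

Chase test. Columns are ABCDEF; row i has aⱼ where attribute j ∈ Reli, else bᵢⱼ.
Initial tableau (one row per fragment):
  row 1: a1 b12 a3 a4 a5 a6
  row 2: a1 b22 b23 b24 a5 b26
  row 3: a1 a2 b33 a4 a5 a6
  row 4: b41 a2 a3 a4 b45 b46
Rows 3 and 4 agree on B; apply B→DF and equate their DF entries.
Rows 1 and 3 agree on F; apply F→BE and equate their BE entries.
Rows 1 and 4 agree on F; apply F→BE and equate their BE entries.
Rows 1 and 2 agree on AE; apply AE→B and equate their B entries.
Rows 1 and 2 agree on A; apply A→F and equate their F entries.
Rows 1 and 2 agree on B; apply B→DF and equate their DF entries.
Row 1 is now all distinguished symbols — the join is lossless.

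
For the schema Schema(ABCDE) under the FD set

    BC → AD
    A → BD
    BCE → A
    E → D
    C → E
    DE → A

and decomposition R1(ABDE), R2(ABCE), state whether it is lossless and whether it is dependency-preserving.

Lossless test: (ABE)⁺ = {ABDE}, which contains all of one fragment — lossless.
Dependency preservation: BC → AD is not contained in any single fragment, but the restricted closure of its left-hand side across the fragments still reaches the right-hand side; the remaining FDs each lie inside some fragment. All dependencies are preserved.

lossless and dependency-preserving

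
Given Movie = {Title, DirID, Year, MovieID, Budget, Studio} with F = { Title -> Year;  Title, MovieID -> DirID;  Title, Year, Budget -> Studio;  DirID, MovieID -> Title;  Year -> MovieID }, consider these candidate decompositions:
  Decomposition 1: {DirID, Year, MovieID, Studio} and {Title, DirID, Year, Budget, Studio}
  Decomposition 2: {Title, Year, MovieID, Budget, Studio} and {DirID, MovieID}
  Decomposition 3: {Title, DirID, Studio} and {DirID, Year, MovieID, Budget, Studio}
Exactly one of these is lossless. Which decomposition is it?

Decomposition 1

Decomposition 1: common = {DirID, Year, Studio}, closure = {Title, DirID, Year, MovieID, Studio} → lossless.
Decomposition 2: common = {MovieID}, closure = {MovieID} → lossy.
Decomposition 3: common = {DirID, Studio}, closure = {DirID, Studio} → lossy.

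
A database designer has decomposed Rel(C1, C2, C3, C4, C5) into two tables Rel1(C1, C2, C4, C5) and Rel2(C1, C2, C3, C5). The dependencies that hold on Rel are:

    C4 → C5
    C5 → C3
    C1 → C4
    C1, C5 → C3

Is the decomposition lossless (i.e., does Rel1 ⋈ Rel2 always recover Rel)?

Common attributes: Rel1 ∩ Rel2 = {C1, C2, C5}.
Closure of {C1, C2, C5}: C5 → C3 applies, adding C3; C1 → C4 applies, adding C4. So (C1, C2, C5)⁺ = {C1, C2, C3, C4, C5}.
This closure contains every attribute of Rel1, so Rel1 ∩ Rel2 → Rel1. The join is lossless.

Yes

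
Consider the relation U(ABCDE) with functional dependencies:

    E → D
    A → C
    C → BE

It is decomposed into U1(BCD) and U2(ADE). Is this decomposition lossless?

No

Common attributes: U1 ∩ U2 = {D}.
No dependency enlarges {D}, so (D)⁺ = {D}.
The closure contains neither all of U1 = {BCD} nor all of U2 = {ADE}, so the common attributes are not a superkey of either fragment. The join is lossy.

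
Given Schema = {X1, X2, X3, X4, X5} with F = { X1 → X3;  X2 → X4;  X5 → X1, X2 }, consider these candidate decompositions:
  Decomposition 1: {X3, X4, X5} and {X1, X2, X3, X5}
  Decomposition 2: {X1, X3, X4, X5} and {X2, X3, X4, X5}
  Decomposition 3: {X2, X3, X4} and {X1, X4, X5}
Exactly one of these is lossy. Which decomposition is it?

Decomposition 1: common = {X3, X5}, closure = {X1, X2, X3, X4, X5} → lossless.
Decomposition 2: common = {X3, X4, X5}, closure = {X1, X2, X3, X4, X5} → lossless.
Decomposition 3: common = {X4}, closure = {X4} → lossy.

Decomposition 3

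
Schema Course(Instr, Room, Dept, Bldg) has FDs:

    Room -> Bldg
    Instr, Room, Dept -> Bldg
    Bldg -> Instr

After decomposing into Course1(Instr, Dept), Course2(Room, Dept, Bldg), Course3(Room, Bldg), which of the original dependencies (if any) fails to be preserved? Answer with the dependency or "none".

Check Bldg → Instr: no single fragment contains all of {Instr, Bldg}, and the restricted closure of {Bldg} across the fragments never reaches {Instr}.
Room → Bldg is preserved.
Instr, Room, Dept → Bldg is preserved.

Bldg -> Instr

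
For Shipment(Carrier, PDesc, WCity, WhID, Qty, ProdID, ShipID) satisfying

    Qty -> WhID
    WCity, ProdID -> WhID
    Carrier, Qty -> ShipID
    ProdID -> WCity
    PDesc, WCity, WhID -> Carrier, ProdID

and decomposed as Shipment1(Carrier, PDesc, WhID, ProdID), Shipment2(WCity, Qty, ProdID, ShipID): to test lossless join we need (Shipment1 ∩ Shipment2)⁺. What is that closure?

Shipment1 ∩ Shipment2 = {ProdID}.
ProdID → WCity applies, adding WCity
WCity, ProdID → WhID applies, adding WhID
Closure: {WCity, WhID, ProdID}.

WCity, WhID, ProdID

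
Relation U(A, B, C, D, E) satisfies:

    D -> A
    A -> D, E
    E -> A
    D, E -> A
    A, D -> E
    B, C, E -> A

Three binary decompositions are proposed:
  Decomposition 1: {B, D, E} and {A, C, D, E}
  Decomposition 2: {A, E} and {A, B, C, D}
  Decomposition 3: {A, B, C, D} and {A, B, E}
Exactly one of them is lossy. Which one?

Decomposition 1: common = {D, E}, closure = {A, D, E} → lossy.
Decomposition 2: common = {A}, closure = {A, D, E} → lossless.
Decomposition 3: common = {A, B}, closure = {A, B, D, E} → lossless.

Decomposition 1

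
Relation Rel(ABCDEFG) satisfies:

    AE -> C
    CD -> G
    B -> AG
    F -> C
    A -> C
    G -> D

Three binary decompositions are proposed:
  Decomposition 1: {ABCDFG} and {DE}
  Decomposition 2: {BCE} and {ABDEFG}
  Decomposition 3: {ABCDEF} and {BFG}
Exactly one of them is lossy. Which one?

Decomposition 1

Decomposition 1: common = {D}, closure = {D} → lossy.
Decomposition 2: common = {BE}, closure = {ABCDEG} → lossless.
Decomposition 3: common = {BF}, closure = {ABCDFG} → lossless.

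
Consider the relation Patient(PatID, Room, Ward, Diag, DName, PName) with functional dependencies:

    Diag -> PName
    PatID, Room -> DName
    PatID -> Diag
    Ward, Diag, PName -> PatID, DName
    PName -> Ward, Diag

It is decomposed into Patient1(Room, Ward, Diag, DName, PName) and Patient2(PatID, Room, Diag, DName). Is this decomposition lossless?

Common attributes: Patient1 ∩ Patient2 = {Room, Diag, DName}.
Closure of {Room, Diag, DName}: Diag → PName applies, adding PName; PName → Ward, Diag applies, adding Ward; Ward, Diag, PName → PatID, DName applies, adding PatID. So (Room, Diag, DName)⁺ = {PatID, Room, Ward, Diag, DName, PName}.
This closure contains every attribute of Patient1, so Patient1 ∩ Patient2 → Patient1. The join is lossless.

Yes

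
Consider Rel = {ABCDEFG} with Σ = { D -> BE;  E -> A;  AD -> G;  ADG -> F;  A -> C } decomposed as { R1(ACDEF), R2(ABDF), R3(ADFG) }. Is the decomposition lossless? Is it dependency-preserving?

Lossless test (chase): Rows 1 and 2 agree on D; apply D→BE and equate their BE entries. Rows 1 and 3 agree on D; apply D→BE and equate their BE entries. Rows 1 and 2 agree on AD; apply AD→G and equate their G entries. Rows 1 and 3 agree on AD; apply AD→G and equate their G entries. Rows 1 and 2 agree on A; apply A→C and equate their C entries. Rows 1 and 3 agree on A; apply A→C and equate their C entries. Row 1 is now all distinguished symbols — the join is lossless.
Dependency preservation: D → BE is not contained in any single fragment, but the restricted closure of its left-hand side across the fragments still reaches the right-hand side; the remaining FDs each lie inside some fragment. All dependencies are preserved.

lossless and dependency-preserving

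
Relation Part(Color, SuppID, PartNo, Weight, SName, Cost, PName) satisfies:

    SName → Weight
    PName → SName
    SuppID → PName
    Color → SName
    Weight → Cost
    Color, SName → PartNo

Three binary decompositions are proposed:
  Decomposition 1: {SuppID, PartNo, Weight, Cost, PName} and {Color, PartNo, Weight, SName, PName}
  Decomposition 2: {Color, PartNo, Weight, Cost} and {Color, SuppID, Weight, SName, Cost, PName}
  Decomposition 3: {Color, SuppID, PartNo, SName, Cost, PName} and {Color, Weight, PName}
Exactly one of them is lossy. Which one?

Decomposition 1

Decomposition 1: common = {PartNo, Weight, PName}, closure = {PartNo, Weight, SName, Cost, PName} → lossy.
Decomposition 2: common = {Color, Weight, Cost}, closure = {Color, PartNo, Weight, SName, Cost} → lossless.
Decomposition 3: common = {Color, PName}, closure = {Color, PartNo, Weight, SName, Cost, PName} → lossless.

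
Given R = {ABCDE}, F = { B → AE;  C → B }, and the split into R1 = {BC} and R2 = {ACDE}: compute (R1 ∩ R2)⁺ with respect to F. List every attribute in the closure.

ABCE

R1 ∩ R2 = {C}.
C → B applies, adding B
B → AE applies, adding AE
Closure: {ABCE}.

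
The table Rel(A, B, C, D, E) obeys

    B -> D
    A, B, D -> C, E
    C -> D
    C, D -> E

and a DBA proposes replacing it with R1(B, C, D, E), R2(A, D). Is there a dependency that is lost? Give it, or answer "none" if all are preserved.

A, B, D -> C, E

Check A, B, D → C, E: no single fragment contains all of {A, B, C, D, E}, and the restricted closure of {A, B, D} across the fragments never reaches {C, E}.
B → D is preserved.
C → D is preserved.
C, D → E is preserved.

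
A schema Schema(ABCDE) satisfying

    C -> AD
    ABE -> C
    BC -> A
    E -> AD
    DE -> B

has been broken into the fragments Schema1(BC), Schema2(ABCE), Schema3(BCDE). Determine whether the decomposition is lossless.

Chase test. Columns are ABCDE; row i has aⱼ where attribute j ∈ Schemai, else bᵢⱼ.
Initial tableau (one row per fragment):
  row 1: b11 a2 a3 b14 b15
  row 2: a1 a2 a3 b24 a5
  row 3: b31 a2 a3 a4 a5
Rows 1 and 2 agree on C; apply C→AD and equate their AD entries.
Rows 1 and 3 agree on C; apply C→AD and equate their AD entries.
Row 2 is now all distinguished symbols — the join is lossless.

Yes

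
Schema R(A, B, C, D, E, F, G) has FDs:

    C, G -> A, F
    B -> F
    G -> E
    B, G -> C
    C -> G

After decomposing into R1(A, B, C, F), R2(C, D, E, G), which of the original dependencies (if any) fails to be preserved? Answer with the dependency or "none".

B, G -> C

Check B, G → C: no single fragment contains all of {B, C, G}, and the restricted closure of {B, G} across the fragments never reaches {C}.
C, G → A, F is preserved.
B → F is preserved.
G → E is preserved.
C → G is preserved.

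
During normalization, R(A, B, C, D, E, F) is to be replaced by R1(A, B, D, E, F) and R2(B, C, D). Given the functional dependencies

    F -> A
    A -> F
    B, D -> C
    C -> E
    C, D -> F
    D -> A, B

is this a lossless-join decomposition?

Common attributes: R1 ∩ R2 = {B, D}.
Closure of {B, D}: B, D → C applies, adding C; C → E applies, adding E; C, D → F applies, adding F; D → A, B applies, adding A. So (B, D)⁺ = {A, B, C, D, E, F}.
This closure contains every attribute of R1, so R1 ∩ R2 → R1. The join is lossless.

Yes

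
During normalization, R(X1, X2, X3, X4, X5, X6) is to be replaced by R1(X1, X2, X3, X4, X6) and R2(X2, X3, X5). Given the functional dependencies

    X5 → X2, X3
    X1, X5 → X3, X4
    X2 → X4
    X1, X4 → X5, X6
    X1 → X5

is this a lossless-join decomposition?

No

Common attributes: R1 ∩ R2 = {X2, X3}.
Closure of {X2, X3}: X2 → X4 applies, adding X4. So (X2, X3)⁺ = {X2, X3, X4}.
The closure contains neither all of R1 = {X1, X2, X3, X4, X6} nor all of R2 = {X2, X3, X5}, so the common attributes are not a superkey of either fragment. The join is lossy.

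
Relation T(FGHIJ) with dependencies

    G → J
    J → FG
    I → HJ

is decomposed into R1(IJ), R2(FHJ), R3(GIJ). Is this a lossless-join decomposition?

Chase test. Columns are FGHIJ; row i has aⱼ where attribute j ∈ Ri, else bᵢⱼ.
Initial tableau (one row per fragment):
  row 1: b11 b12 b13 a4 a5
  row 2: a1 b22 a3 b24 a5
  row 3: b31 a2 b33 a4 a5
Rows 1 and 2 agree on J; apply J→FG and equate their FG entries.
Rows 1 and 3 agree on J; apply J→FG and equate their FG entries.
Rows 1 and 3 agree on I; apply I→HJ and equate their HJ entries.
No row becomes fully distinguished — the join is lossy.

No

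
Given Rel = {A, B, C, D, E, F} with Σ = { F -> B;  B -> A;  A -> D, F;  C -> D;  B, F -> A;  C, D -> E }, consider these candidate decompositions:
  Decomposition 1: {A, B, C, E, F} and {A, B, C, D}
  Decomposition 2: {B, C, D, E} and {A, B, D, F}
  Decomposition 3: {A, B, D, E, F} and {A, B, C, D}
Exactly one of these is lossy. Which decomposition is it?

Decomposition 1: common = {A, B, C}, closure = {A, B, C, D, E, F} → lossless.
Decomposition 2: common = {B, D}, closure = {A, B, D, F} → lossless.
Decomposition 3: common = {A, B, D}, closure = {A, B, D, F} → lossy.

Decomposition 3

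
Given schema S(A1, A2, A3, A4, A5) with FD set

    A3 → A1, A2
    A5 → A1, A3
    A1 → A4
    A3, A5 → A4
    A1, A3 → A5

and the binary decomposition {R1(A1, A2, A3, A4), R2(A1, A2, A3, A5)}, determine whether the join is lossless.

Yes

Common attributes: R1 ∩ R2 = {A1, A2, A3}.
Closure of {A1, A2, A3}: A1 → A4 applies, adding A4; A1, A3 → A5 applies, adding A5. So (A1, A2, A3)⁺ = {A1, A2, A3, A4, A5}.
This closure contains every attribute of R1, so R1 ∩ R2 → R1. The join is lossless.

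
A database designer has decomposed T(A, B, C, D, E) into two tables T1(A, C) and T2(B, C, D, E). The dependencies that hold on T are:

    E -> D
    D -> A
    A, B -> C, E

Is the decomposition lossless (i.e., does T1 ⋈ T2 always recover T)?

Common attributes: T1 ∩ T2 = {C}.
No dependency enlarges {C}, so (C)⁺ = {C}.
The closure contains neither all of T1 = {A, C} nor all of T2 = {B, C, D, E}, so the common attributes are not a superkey of either fragment. The join is lossy.

No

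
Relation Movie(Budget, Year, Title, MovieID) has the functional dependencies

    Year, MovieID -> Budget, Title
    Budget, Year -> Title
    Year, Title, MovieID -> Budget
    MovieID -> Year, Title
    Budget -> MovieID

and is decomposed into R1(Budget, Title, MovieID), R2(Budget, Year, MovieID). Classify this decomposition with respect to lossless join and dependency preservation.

lossless and dependency-preserving

Lossless test: (Budget, MovieID)⁺ = {Budget, Year, Title, MovieID}, which contains all of one fragment — lossless.
Dependency preservation: Year, MovieID → Budget, Title; Budget, Year → Title; Year, Title, MovieID → Budget; MovieID → Year, Title are not contained in any single fragment, but the restricted closure of each left-hand side across the fragments still reaches the right-hand side; the remaining FDs each lie inside some fragment. All dependencies are preserved.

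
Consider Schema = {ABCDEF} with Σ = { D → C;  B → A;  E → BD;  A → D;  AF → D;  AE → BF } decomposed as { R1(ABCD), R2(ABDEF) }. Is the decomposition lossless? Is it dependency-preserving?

lossless and dependency-preserving

Lossless test: (ABD)⁺ = {ABCD}, which contains all of one fragment — lossless.
Dependency preservation: every FD's attributes lie within a single fragment, so each can be enforced locally — preserved.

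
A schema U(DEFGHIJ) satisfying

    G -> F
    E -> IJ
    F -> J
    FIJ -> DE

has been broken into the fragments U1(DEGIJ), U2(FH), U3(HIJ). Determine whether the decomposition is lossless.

No

Chase test. Columns are DEFGHIJ; row i has aⱼ where attribute j ∈ Ui, else bᵢⱼ.
Initial tableau (one row per fragment):
  row 1: a1 a2 b13 a4 b15 a6 a7
  row 2: b21 b22 a3 b24 a5 b26 b27
  row 3: b31 b32 b33 b34 a5 a6 a7
No row becomes fully distinguished — the join is lossy.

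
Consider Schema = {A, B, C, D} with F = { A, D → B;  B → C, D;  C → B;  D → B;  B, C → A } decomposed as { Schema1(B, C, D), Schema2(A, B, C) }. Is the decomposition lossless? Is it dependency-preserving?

Lossless test: (B, C)⁺ = {A, B, C, D}, which contains all of one fragment — lossless.
Dependency preservation: A, D → B is not contained in any single fragment, but the restricted closure of its left-hand side across the fragments still reaches the right-hand side; the remaining FDs each lie inside some fragment. All dependencies are preserved.

lossless and dependency-preserving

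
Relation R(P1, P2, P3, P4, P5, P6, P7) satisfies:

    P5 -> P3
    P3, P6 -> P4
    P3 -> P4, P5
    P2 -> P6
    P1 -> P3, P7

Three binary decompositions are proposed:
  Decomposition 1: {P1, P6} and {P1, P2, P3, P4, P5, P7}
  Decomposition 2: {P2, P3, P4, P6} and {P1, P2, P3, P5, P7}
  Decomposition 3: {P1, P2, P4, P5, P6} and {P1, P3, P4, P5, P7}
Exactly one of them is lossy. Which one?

Decomposition 1: common = {P1}, closure = {P1, P3, P4, P5, P7} → lossy.
Decomposition 2: common = {P2, P3}, closure = {P2, P3, P4, P5, P6} → lossless.
Decomposition 3: common = {P1, P4, P5}, closure = {P1, P3, P4, P5, P7} → lossless.

Decomposition 1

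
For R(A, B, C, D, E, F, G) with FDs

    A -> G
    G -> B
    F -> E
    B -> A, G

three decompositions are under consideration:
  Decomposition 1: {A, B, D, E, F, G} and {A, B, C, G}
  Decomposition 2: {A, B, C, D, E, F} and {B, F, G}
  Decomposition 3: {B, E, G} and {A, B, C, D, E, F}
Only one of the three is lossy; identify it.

Decomposition 1

Decomposition 1: common = {A, B, G}, closure = {A, B, G} → lossy.
Decomposition 2: common = {B, F}, closure = {A, B, E, F, G} → lossless.
Decomposition 3: common = {B, E}, closure = {A, B, E, G} → lossless.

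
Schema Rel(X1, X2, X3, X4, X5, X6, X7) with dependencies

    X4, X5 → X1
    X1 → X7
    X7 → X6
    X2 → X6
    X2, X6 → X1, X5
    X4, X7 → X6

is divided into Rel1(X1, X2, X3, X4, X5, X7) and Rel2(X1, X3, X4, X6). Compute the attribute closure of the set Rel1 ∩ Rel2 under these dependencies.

X1, X3, X4, X6, X7

Rel1 ∩ Rel2 = {X1, X3, X4}.
X1 → X7 applies, adding X7
X7 → X6 applies, adding X6
Closure: {X1, X3, X4, X6, X7}.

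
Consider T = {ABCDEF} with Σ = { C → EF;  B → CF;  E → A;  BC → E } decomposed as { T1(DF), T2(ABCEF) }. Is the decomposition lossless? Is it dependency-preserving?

lossy but dependency-preserving

Lossless test: (F)⁺ = {F}, which is a superkey of neither fragment — lossy.
Dependency preservation: every FD's attributes lie within a single fragment, so each can be enforced locally — preserved.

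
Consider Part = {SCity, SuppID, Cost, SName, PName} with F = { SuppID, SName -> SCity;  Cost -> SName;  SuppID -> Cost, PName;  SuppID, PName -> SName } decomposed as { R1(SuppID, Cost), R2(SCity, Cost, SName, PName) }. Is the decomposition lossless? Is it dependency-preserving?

Lossless test: (Cost)⁺ = {Cost, SName}, which is a superkey of neither fragment — lossy.
Dependency preservation: the restricted closure of {SuppID, SName} across the fragments never reaches {SCity}, so SuppID, SName → SCity cannot be enforced without a join — not preserved.

lossy and not dependency-preserving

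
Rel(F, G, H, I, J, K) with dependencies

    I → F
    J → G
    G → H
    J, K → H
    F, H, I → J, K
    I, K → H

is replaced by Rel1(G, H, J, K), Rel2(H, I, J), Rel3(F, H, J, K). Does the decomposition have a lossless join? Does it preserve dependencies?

Lossless test (chase): Rows 1 and 2 agree on J; apply J→G and equate their G entries. Rows 1 and 3 agree on J; apply J→G and equate their G entries. No row becomes fully distinguished — the join is lossy.
Dependency preservation: the restricted closure of {I} across the fragments never reaches {F}, so I → F cannot be enforced without a join — not preserved.

lossy and not dependency-preserving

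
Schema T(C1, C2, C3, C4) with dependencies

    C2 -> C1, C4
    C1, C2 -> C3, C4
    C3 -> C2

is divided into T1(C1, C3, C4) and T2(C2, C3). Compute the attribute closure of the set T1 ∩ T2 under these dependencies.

C1, C2, C3, C4

T1 ∩ T2 = {C3}.
C3 → C2 applies, adding C2
C2 → C1, C4 applies, adding C1, C4
Closure: {C1, C2, C3, C4}.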